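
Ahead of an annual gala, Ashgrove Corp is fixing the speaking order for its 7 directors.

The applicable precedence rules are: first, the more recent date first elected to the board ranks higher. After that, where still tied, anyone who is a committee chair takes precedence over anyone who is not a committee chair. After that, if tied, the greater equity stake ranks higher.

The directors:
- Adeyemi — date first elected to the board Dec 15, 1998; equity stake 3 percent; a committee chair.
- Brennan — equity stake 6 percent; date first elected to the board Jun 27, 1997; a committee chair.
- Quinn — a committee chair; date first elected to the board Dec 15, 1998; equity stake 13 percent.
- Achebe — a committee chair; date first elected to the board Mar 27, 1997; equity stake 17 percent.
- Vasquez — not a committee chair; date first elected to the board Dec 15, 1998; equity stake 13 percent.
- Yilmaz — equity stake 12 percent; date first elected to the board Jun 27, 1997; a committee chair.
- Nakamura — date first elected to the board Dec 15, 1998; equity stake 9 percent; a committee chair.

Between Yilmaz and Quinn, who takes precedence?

Quinn

By date first elected to the board (later first): Quinn, Nakamura, Adeyemi and Vasquez (each Dec 15, 1998); then Yilmaz and Brennan (both Jun 27, 1997); then Achebe (Mar 27, 1997).
Among Quinn, Nakamura, Adeyemi and Vasquez, a committee chair before not a committee chair: Quinn, Nakamura and Adeyemi (a committee chair) before Vasquez (not a committee chair).
Among Quinn, Nakamura and Adeyemi, by equity stake (higher first): Quinn (13 percent) before Nakamura (9 percent) before Adeyemi (3 percent).
Yilmaz and Brennan are each a committee chair, so the next rule applies.
Among Yilmaz and Brennan, by equity stake (higher first): Yilmaz (12 percent) before Brennan (6 percent).
So Quinn takes precedence.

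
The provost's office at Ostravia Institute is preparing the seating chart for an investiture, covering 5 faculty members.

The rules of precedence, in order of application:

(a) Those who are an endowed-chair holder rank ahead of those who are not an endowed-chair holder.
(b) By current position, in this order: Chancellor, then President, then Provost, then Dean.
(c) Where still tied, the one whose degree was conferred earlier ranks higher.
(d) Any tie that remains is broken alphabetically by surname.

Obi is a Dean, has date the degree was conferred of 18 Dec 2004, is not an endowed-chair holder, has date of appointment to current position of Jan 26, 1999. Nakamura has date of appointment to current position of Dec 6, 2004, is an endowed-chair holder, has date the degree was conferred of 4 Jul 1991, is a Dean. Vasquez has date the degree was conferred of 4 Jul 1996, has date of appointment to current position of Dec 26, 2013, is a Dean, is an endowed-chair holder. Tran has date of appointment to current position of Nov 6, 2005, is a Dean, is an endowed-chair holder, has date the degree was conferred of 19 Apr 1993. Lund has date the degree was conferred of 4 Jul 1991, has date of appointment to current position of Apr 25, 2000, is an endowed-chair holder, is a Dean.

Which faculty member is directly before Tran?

Nakamura

By the first rule: Lund, Nakamura, Tran and Vasquez (each an endowed-chair holder); then Obi (not an endowed-chair holder).
Lund, Nakamura, Tran and Vasquez are each Dean, so the next rule applies.
Among Lund, Nakamura, Tran and Vasquez, by date the degree was conferred (earlier first): Lund and Nakamura (4 Jul 1991) before Tran (19 Apr 1993) before Vasquez (4 Jul 1996).
Among Lund and Nakamura, alphabetically by surname: Lund before Nakamura.
Order: Lund, Nakamura, Tran, Vasquez, Obi.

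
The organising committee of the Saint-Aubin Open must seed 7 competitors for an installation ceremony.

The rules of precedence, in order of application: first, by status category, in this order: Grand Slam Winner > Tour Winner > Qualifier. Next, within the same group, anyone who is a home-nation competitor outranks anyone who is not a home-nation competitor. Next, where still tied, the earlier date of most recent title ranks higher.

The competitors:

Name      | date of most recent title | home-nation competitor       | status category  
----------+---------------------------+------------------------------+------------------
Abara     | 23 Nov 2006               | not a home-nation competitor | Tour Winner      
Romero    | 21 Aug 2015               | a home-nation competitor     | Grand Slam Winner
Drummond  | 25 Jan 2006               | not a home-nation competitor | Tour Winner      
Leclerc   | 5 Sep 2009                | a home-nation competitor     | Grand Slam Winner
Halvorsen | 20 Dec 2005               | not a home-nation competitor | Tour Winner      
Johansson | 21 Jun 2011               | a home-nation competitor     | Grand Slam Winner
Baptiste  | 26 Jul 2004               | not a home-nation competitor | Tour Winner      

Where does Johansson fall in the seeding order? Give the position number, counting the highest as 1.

2

By status category: Leclerc, Johansson and Romero (Grand Slam Winner); then Baptiste, Halvorsen, Drummond and Abara (Tour Winner).
Leclerc, Johansson and Romero are each a home-nation competitor, so the next rule applies.
Among Leclerc, Johansson and Romero, by date of most recent title (earlier first): Leclerc (5 Sep 2009) before Johansson (21 Jun 2011) before Romero (21 Aug 2015).
Baptiste, Halvorsen, Drummond and Abara are each not a home-nation competitor, so the next rule applies.
Among Baptiste, Halvorsen, Drummond and Abara, by date of most recent title (earlier first): Baptiste (26 Jul 2004) before Halvorsen (20 Dec 2005) before Drummond (25 Jan 2006) before Abara (23 Nov 2006).
Order: Leclerc, Johansson, Romero, Baptiste, Halvorsen, Drummond, Abara. So position 2.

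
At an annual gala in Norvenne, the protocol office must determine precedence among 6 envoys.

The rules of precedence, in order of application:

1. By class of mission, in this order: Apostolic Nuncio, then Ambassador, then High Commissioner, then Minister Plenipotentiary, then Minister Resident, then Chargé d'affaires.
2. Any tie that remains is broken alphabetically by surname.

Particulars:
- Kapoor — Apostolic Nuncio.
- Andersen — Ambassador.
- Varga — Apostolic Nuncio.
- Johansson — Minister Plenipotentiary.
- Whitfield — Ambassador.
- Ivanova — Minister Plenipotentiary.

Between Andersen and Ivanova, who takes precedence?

By class of mission: Kapoor and Varga (Apostolic Nuncio); then Andersen and Whitfield (Ambassador); then Ivanova and Johansson (Minister Plenipotentiary).
Among Kapoor and Varga, alphabetically by surname: Kapoor before Varga.
Among Andersen and Whitfield, alphabetically by surname: Andersen before Whitfield.
Among Ivanova and Johansson, alphabetically by surname: Ivanova before Johansson.
So Andersen takes precedence.

Andersen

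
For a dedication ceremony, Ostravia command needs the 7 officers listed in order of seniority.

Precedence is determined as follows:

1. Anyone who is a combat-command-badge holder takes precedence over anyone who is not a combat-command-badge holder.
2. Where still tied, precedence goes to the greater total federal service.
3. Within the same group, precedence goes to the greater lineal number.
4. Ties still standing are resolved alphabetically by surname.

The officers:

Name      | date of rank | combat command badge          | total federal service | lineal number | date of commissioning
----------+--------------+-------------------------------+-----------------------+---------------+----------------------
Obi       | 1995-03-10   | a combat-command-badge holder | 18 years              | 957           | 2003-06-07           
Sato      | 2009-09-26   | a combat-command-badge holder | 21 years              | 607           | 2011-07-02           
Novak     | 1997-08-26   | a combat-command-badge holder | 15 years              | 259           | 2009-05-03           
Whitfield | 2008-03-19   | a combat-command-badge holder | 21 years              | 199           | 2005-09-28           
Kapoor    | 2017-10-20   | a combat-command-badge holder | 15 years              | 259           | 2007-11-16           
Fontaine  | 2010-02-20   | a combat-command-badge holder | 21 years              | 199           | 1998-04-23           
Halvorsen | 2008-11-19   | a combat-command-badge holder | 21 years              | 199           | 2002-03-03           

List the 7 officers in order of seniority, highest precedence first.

By the first rule: Sato, Fontaine, Halvorsen, Whitfield, Obi, Kapoor and Novak (each a combat-command-badge holder).
Among Sato, Fontaine, Halvorsen, Whitfield, Obi, Kapoor and Novak, by total federal service (higher first): Sato, Fontaine, Halvorsen and Whitfield (21 years) before Obi (18 years) before Kapoor and Novak (15 years).
Among Sato, Fontaine, Halvorsen and Whitfield, by lineal number (higher first): Sato (607) before Fontaine, Halvorsen and Whitfield (199).
Among Fontaine, Halvorsen and Whitfield, alphabetically by surname: Fontaine before Halvorsen before Whitfield.
Kapoor and Novak both have lineal number 259, so the next rule applies.
Among Kapoor and Novak, alphabetically by surname: Kapoor before Novak.
Full order: Sato, Fontaine, Halvorsen, Whitfield, Obi, Kapoor, Novak.

Sato, Fontaine, Halvorsen, Whitfield, Obi, Kapoor, Novak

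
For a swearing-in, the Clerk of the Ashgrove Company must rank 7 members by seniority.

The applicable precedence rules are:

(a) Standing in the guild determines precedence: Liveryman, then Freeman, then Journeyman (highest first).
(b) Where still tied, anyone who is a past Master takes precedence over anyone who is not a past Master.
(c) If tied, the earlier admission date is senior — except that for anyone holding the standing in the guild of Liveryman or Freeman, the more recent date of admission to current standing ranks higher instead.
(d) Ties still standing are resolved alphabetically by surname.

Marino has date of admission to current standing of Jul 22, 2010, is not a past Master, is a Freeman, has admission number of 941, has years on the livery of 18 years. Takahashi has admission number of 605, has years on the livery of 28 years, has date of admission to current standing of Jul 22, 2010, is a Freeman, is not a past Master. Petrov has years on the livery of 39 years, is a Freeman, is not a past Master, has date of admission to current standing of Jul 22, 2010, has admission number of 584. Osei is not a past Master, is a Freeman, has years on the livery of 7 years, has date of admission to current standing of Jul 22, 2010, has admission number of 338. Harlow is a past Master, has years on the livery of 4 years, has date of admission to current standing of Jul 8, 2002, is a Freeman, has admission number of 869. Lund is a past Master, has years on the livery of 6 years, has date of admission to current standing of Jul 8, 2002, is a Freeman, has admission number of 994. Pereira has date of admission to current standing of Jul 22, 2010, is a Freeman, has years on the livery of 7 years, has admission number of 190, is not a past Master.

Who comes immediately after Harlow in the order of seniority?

Lund

By standing in the guild: Harlow, Lund, Marino, Osei, Pereira, Petrov and Takahashi (Freeman).
Among Harlow, Lund, Marino, Osei, Pereira, Petrov and Takahashi, a past Master before not a past Master: Harlow and Lund (a past Master) before Marino, Osei, Pereira, Petrov and Takahashi (not a past Master).
Harlow and Lund both have date of admission to current standing Jul 8, 2002, so the next rule applies.
Among Harlow and Lund, alphabetically by surname: Harlow before Lund.
Marino, Osei, Pereira, Petrov and Takahashi all have date of admission to current standing Jul 22, 2010, so the next rule applies.
Among Marino, Osei, Pereira, Petrov and Takahashi, alphabetically by surname: Marino before Osei before Pereira before Petrov before Takahashi.
Order: Harlow, Lund, Marino, Osei, Pereira, Petrov, Takahashi.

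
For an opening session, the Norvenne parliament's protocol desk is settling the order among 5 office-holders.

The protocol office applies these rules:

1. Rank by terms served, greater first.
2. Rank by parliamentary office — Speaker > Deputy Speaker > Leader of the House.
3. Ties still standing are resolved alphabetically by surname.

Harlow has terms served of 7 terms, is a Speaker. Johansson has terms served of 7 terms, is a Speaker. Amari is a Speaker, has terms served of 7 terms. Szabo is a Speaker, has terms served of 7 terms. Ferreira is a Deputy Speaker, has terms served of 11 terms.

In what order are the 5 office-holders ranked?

By terms served (higher first): Ferreira (11 terms); then Amari, Harlow, Johansson and Szabo (each 7 terms).
Amari, Harlow, Johansson and Szabo are each Speaker, so the next rule applies.
Among Amari, Harlow, Johansson and Szabo, alphabetically by surname: Amari before Harlow before Johansson before Szabo.
Full order: Ferreira, Amari, Harlow, Johansson, Szabo.

Ferreira, Amari, Harlow, Johansson, Szabo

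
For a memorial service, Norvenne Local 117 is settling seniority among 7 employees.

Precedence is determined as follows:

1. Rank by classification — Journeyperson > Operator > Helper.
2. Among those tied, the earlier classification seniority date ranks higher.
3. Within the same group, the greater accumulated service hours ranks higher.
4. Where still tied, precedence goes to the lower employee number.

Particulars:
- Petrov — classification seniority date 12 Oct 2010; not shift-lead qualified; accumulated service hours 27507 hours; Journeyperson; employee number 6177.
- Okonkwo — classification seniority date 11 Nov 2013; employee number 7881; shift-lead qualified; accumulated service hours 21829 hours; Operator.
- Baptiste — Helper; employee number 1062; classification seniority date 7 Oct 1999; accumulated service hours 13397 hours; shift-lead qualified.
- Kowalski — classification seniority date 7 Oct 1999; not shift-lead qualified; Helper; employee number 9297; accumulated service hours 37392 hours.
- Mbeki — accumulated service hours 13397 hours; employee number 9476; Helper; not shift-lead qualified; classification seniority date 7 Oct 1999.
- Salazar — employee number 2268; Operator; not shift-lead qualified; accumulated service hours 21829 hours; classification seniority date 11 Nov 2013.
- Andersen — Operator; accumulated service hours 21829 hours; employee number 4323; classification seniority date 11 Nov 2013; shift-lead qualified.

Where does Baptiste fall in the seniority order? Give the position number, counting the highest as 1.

6

By classification: Petrov (Journeyperson); then Salazar, Andersen and Okonkwo (Operator); then Kowalski, Baptiste and Mbeki (Helper).
Salazar, Andersen and Okonkwo all have classification seniority date 11 Nov 2013, so the next rule applies.
Salazar, Andersen and Okonkwo all have accumulated service hours 21829 hours, so the next rule applies.
Among Salazar, Andersen and Okonkwo, by employee number (lower first): Salazar (2268) before Andersen (4323) before Okonkwo (7881).
Kowalski, Baptiste and Mbeki all have classification seniority date 7 Oct 1999, so the next rule applies.
Among Kowalski, Baptiste and Mbeki, by accumulated service hours (higher first): Kowalski (37392 hours) before Baptiste and Mbeki (13397 hours).
Among Baptiste and Mbeki, by employee number (lower first): Baptiste (1062) before Mbeki (9476).
Order: Petrov, Salazar, Andersen, Okonkwo, Kowalski, Baptiste, Mbeki. So position 6.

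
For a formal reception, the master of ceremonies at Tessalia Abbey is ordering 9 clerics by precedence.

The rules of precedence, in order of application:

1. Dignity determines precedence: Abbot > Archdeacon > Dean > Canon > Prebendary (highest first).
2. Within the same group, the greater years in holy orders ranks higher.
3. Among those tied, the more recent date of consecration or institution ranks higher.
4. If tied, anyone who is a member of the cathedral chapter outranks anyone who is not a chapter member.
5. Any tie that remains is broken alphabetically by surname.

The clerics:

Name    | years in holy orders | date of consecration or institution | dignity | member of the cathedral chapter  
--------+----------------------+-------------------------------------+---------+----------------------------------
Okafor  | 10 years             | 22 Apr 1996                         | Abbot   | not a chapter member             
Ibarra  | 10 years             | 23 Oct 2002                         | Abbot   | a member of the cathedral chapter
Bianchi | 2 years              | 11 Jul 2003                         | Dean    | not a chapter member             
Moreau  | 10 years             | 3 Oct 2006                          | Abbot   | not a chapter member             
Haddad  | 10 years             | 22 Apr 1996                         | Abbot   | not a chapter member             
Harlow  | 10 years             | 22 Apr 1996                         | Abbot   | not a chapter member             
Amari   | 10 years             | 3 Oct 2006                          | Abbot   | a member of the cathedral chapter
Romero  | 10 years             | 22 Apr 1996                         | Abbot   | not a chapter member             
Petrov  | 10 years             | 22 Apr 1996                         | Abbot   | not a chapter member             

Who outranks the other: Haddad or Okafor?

By dignity: Amari, Moreau, Ibarra, Haddad, Harlow, Okafor, Petrov and Romero (Abbot); then Bianchi (Dean).
Amari, Moreau, Ibarra, Haddad, Harlow, Okafor, Petrov and Romero all have years in holy orders 10 years, so the next rule applies.
Among Amari, Moreau, Ibarra, Haddad, Harlow, Okafor, Petrov and Romero, by date of consecration or institution (later first): Amari and Moreau (3 Oct 2006) before Ibarra (23 Oct 2002) before Haddad, Harlow, Okafor, Petrov and Romero (22 Apr 1996).
Among Amari and Moreau, a member of the cathedral chapter before not a chapter member: Amari (a member of the cathedral chapter) before Moreau (not a chapter member).
Haddad, Harlow, Okafor, Petrov and Romero are each not a chapter member, so the next rule applies.
Among Haddad, Harlow, Okafor, Petrov and Romero, alphabetically by surname: Haddad before Harlow before Okafor before Petrov before Romero.
So Haddad takes precedence.

Haddad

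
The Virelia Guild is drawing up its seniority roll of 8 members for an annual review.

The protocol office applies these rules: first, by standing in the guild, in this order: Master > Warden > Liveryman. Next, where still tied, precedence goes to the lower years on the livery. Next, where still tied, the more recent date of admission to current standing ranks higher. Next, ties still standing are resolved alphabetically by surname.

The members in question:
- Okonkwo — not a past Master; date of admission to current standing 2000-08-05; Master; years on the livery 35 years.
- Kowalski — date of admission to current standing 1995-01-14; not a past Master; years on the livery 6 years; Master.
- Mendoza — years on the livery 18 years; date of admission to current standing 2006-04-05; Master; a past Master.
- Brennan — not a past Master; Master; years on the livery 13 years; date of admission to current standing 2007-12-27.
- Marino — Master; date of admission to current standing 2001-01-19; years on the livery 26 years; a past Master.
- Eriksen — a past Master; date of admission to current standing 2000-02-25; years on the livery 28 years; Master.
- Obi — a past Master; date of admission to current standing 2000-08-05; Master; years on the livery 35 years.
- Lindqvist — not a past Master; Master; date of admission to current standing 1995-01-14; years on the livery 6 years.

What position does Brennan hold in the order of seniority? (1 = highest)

By standing in the guild: Kowalski, Lindqvist, Brennan, Mendoza, Marino, Eriksen, Obi and Okonkwo (Master).
Among Kowalski, Lindqvist, Brennan, Mendoza, Marino, Eriksen, Obi and Okonkwo, by years on the livery (lower first): Kowalski and Lindqvist (6 years) before Brennan (13 years) before Mendoza (18 years) before Marino (26 years) before Eriksen (28 years) before Obi and Okonkwo (35 years).
Kowalski and Lindqvist both have date of admission to current standing 1995-01-14, so the next rule applies.
Among Kowalski and Lindqvist, alphabetically by surname: Kowalski before Lindqvist.
Obi and Okonkwo both have date of admission to current standing 2000-08-05, so the next rule applies.
Among Obi and Okonkwo, alphabetically by surname: Obi before Okonkwo.
Order: Kowalski, Lindqvist, Brennan, Mendoza, Marino, Eriksen, Obi, Okonkwo. So position 3.

3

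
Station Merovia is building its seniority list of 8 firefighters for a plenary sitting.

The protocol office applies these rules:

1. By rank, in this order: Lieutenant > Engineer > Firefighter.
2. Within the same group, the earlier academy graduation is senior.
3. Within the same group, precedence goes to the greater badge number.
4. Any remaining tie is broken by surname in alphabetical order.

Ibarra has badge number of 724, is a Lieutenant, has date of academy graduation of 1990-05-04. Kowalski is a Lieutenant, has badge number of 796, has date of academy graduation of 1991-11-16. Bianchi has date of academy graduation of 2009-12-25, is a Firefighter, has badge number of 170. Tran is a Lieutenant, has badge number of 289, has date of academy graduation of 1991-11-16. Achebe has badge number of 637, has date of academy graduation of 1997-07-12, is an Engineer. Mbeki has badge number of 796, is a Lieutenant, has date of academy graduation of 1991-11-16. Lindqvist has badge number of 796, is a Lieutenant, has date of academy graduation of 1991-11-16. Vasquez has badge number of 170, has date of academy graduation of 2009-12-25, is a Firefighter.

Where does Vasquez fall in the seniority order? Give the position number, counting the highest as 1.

By rank: Ibarra, Kowalski, Lindqvist, Mbeki and Tran (Lieutenant); then Achebe (Engineer); then Bianchi and Vasquez (Firefighter).
Among Ibarra, Kowalski, Lindqvist, Mbeki and Tran, by date of academy graduation (earlier first): Ibarra (1990-05-04) before Kowalski, Lindqvist, Mbeki and Tran (1991-11-16).
Among Kowalski, Lindqvist, Mbeki and Tran, by badge number (higher first): Kowalski, Lindqvist and Mbeki (796) before Tran (289).
Among Kowalski, Lindqvist and Mbeki, alphabetically by surname: Kowalski before Lindqvist before Mbeki.
Bianchi and Vasquez both have date of academy graduation 2009-12-25, so the next rule applies.
Bianchi and Vasquez both have badge number 170, so the next rule applies.
Among Bianchi and Vasquez, alphabetically by surname: Bianchi before Vasquez.
Order: Ibarra, Kowalski, Lindqvist, Mbeki, Tran, Achebe, Bianchi, Vasquez. So position 8.

8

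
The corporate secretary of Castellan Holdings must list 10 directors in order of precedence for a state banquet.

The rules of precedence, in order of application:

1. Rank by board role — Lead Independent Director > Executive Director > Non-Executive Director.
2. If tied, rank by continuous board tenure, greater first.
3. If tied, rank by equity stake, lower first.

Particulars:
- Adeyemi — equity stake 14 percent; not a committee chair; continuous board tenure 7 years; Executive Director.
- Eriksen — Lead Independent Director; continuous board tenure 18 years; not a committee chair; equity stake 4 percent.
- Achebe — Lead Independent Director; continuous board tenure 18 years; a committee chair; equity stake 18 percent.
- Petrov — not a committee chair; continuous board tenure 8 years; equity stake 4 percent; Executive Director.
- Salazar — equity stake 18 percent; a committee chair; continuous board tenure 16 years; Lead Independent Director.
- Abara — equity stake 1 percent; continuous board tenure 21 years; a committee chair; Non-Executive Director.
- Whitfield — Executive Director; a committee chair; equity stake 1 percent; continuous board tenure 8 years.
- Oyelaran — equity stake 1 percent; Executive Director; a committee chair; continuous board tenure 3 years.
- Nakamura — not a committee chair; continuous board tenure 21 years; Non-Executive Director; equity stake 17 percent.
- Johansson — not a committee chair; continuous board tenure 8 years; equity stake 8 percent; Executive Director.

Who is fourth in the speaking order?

Whitfield

By board role: Eriksen, Achebe and Salazar (Lead Independent Director); then Whitfield, Petrov, Johansson, Adeyemi and Oyelaran (Executive Director); then Abara and Nakamura (Non-Executive Director).
Among Eriksen, Achebe and Salazar, by continuous board tenure (higher first): Eriksen and Achebe (18 years) before Salazar (16 years).
Among Eriksen and Achebe, by equity stake (lower first): Eriksen (4 percent) before Achebe (18 percent).
Among Whitfield, Petrov, Johansson, Adeyemi and Oyelaran, by continuous board tenure (higher first): Whitfield, Petrov and Johansson (8 years) before Adeyemi (7 years) before Oyelaran (3 years).
Among Whitfield, Petrov and Johansson, by equity stake (lower first): Whitfield (1 percent) before Petrov (4 percent) before Johansson (8 percent).
Abara and Nakamura both have continuous board tenure 21 years, so the next rule applies.
Among Abara and Nakamura, by equity stake (lower first): Abara (1 percent) before Nakamura (17 percent).
Order: Eriksen, Achebe, Salazar, Whitfield, Petrov, Johansson, Adeyemi, Oyelaran, Abara, Nakamura.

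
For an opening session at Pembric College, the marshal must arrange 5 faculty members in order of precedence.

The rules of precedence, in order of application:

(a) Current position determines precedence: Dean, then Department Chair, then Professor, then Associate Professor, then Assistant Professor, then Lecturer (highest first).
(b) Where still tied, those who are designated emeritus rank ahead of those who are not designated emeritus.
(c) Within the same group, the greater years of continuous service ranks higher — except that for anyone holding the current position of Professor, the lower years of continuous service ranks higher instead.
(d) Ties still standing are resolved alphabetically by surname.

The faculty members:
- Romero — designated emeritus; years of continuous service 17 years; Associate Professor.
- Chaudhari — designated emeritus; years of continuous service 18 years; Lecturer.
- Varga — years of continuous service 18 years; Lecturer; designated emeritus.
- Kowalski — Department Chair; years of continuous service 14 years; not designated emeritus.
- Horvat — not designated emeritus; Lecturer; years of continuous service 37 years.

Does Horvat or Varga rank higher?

Varga

By current position: Kowalski (Department Chair); then Romero (Associate Professor); then Chaudhari, Varga and Horvat (Lecturer).
Among Chaudhari, Varga and Horvat, designated emeritus before not designated emeritus: Chaudhari and Varga (designated emeritus) before Horvat (not designated emeritus).
Chaudhari and Varga both have years of continuous service 18 years, so the next rule applies.
Among Chaudhari and Varga, alphabetically by surname: Chaudhari before Varga.
So Varga takes precedence.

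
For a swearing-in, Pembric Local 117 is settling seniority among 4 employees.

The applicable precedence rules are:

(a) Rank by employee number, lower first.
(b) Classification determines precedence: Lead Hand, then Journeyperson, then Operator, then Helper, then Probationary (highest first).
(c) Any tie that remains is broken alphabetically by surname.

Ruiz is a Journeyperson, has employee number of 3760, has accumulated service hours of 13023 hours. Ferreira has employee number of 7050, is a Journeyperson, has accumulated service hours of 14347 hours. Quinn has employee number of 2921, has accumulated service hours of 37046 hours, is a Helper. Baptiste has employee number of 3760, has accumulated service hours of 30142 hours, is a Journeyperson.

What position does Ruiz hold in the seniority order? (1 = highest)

3

By employee number (lower first): Quinn (2921); then Baptiste and Ruiz (both 3760); then Ferreira (7050).
Baptiste and Ruiz are each Journeyperson, so the next rule applies.
Among Baptiste and Ruiz, alphabetically by surname: Baptiste before Ruiz.
Order: Quinn, Baptiste, Ruiz, Ferreira. So position 3.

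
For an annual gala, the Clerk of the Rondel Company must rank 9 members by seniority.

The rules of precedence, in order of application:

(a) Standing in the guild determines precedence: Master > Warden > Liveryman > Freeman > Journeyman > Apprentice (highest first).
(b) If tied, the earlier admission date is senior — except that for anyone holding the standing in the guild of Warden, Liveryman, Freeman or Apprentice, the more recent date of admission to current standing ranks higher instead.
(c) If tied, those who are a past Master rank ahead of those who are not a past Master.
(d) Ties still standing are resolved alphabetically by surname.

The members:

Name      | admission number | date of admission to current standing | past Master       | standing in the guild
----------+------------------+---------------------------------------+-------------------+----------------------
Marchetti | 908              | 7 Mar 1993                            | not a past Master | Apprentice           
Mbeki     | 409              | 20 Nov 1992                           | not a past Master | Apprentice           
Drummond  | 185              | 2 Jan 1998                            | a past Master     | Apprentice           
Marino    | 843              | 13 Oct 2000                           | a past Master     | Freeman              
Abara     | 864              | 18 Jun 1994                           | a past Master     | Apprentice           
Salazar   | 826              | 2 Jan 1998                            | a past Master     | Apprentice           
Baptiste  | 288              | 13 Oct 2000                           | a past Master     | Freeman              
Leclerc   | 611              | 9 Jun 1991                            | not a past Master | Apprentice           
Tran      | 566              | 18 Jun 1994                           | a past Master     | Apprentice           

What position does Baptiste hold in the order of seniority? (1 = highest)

By standing in the guild: Baptiste and Marino (Freeman); then Drummond, Salazar, Abara, Tran, Marchetti, Mbeki and Leclerc (Apprentice).
Baptiste and Marino both have date of admission to current standing 13 Oct 2000, so the next rule applies.
Baptiste and Marino are each a past Master, so the next rule applies.
Among Baptiste and Marino, alphabetically by surname: Baptiste before Marino.
Among Drummond, Salazar, Abara, Tran, Marchetti, Mbeki and Leclerc, by date of admission to current standing (later first) (reversed rule for this group): Drummond and Salazar (2 Jan 1998) before Abara and Tran (18 Jun 1994) before Marchetti (7 Mar 1993) before Mbeki (20 Nov 1992) before Leclerc (9 Jun 1991).
Drummond and Salazar are each a past Master, so the next rule applies.
Among Drummond and Salazar, alphabetically by surname: Drummond before Salazar.
Abara and Tran are each a past Master, so the next rule applies.
Among Abara and Tran, alphabetically by surname: Abara before Tran.
Order: Baptiste, Marino, Drummond, Salazar, Abara, Tran, Marchetti, Mbeki, Leclerc. So position 1.

1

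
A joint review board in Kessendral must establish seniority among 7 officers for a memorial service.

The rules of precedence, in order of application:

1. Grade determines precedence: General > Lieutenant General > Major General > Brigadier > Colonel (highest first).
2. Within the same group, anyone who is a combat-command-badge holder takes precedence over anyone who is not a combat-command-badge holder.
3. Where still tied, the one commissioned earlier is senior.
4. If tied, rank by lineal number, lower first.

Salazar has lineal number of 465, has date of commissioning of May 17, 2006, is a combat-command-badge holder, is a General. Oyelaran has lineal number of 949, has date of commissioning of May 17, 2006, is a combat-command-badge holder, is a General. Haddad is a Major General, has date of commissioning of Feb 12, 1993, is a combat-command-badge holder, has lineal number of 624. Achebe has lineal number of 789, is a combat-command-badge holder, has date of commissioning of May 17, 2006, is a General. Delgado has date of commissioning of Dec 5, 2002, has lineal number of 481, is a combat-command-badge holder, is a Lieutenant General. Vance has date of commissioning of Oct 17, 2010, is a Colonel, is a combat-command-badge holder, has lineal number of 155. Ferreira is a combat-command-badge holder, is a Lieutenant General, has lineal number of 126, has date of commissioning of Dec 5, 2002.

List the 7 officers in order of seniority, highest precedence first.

Salazar, Achebe, Oyelaran, Ferreira, Delgado, Haddad, Vance

By grade: Salazar, Achebe and Oyelaran (General); then Ferreira and Delgado (Lieutenant General); then Haddad (Major General); then Vance (Colonel).
Salazar, Achebe and Oyelaran are each a combat-command-badge holder, so the next rule applies.
Salazar, Achebe and Oyelaran all have date of commissioning May 17, 2006, so the next rule applies.
Among Salazar, Achebe and Oyelaran, by lineal number (lower first): Salazar (465) before Achebe (789) before Oyelaran (949).
Ferreira and Delgado are each a combat-command-badge holder, so the next rule applies.
Ferreira and Delgado both have date of commissioning Dec 5, 2002, so the next rule applies.
Among Ferreira and Delgado, by lineal number (lower first): Ferreira (126) before Delgado (481).
Full order: Salazar, Achebe, Oyelaran, Ferreira, Delgado, Haddad, Vance.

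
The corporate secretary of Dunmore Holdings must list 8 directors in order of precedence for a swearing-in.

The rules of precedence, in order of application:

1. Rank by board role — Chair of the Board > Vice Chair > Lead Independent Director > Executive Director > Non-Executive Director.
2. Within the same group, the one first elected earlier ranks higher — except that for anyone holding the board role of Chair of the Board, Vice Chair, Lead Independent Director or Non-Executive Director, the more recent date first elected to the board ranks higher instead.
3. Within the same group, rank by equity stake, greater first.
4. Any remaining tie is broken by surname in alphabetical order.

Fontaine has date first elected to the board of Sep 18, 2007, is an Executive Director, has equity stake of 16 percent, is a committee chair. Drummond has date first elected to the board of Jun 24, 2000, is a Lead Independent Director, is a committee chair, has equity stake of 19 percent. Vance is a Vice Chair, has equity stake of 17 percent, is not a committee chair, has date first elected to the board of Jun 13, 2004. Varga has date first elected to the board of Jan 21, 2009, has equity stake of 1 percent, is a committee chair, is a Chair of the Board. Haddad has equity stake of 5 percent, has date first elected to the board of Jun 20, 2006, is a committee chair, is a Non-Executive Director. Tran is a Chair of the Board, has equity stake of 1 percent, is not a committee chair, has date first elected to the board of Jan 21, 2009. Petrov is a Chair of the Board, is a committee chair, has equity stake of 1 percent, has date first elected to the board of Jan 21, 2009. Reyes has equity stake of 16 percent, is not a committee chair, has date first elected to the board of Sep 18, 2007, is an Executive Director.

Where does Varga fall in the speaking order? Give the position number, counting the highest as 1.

3

By board role: Petrov, Tran and Varga (Chair of the Board); then Vance (Vice Chair); then Drummond (Lead Independent Director); then Fontaine and Reyes (Executive Director); then Haddad (Non-Executive Director).
Petrov, Tran and Varga all have date first elected to the board Jan 21, 2009, so the next rule applies.
Petrov, Tran and Varga all have equity stake 1 percent, so the next rule applies.
Among Petrov, Tran and Varga, alphabetically by surname: Petrov before Tran before Varga.
Fontaine and Reyes both have date first elected to the board Sep 18, 2007, so the next rule applies.
Fontaine and Reyes both have equity stake 16 percent, so the next rule applies.
Among Fontaine and Reyes, alphabetically by surname: Fontaine before Reyes.
Order: Petrov, Tran, Varga, Vance, Drummond, Fontaine, Reyes, Haddad. So position 3.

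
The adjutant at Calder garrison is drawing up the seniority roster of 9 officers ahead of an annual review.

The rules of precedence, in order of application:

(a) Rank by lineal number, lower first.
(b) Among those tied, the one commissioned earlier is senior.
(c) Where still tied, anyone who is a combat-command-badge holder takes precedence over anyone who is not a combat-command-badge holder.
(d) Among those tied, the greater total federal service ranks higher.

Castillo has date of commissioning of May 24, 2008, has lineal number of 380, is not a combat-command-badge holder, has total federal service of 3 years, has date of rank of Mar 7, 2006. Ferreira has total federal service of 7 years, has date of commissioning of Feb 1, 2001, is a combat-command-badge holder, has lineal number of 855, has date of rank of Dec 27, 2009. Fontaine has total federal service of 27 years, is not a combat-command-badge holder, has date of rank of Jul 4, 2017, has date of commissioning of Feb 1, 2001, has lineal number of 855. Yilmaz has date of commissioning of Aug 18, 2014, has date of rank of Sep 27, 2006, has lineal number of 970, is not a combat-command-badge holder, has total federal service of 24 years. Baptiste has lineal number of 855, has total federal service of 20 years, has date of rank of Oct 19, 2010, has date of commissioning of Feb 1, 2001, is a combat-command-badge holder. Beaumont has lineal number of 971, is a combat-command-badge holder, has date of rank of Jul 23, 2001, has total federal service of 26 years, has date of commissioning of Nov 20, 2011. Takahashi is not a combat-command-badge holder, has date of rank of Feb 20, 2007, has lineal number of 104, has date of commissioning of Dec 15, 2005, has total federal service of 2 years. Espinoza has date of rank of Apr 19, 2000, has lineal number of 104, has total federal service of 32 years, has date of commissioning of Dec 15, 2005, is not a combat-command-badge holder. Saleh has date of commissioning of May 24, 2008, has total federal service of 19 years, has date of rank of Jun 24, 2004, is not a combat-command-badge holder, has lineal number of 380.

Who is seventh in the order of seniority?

Fontaine

By lineal number (lower first): Espinoza and Takahashi (both 104); then Saleh and Castillo (both 380); then Baptiste, Ferreira and Fontaine (each 855); then Yilmaz (970); then Beaumont (971).
Espinoza and Takahashi both have date of commissioning Dec 15, 2005, so the next rule applies.
Espinoza and Takahashi are each not a combat-command-badge holder, so the next rule applies.
Among Espinoza and Takahashi, by total federal service (higher first): Espinoza (32 years) before Takahashi (2 years).
Saleh and Castillo both have date of commissioning May 24, 2008, so the next rule applies.
Saleh and Castillo are each not a combat-command-badge holder, so the next rule applies.
Among Saleh and Castillo, by total federal service (higher first): Saleh (19 years) before Castillo (3 years).
Baptiste, Ferreira and Fontaine all have date of commissioning Feb 1, 2001, so the next rule applies.
Among Baptiste, Ferreira and Fontaine, a combat-command-badge holder before not a combat-command-badge holder: Baptiste and Ferreira (a combat-command-badge holder) before Fontaine (not a combat-command-badge holder).
Among Baptiste and Ferreira, by total federal service (higher first): Baptiste (20 years) before Ferreira (7 years).
Order: Espinoza, Takahashi, Saleh, Castillo, Baptiste, Ferreira, Fontaine, Yilmaz, Beaumont.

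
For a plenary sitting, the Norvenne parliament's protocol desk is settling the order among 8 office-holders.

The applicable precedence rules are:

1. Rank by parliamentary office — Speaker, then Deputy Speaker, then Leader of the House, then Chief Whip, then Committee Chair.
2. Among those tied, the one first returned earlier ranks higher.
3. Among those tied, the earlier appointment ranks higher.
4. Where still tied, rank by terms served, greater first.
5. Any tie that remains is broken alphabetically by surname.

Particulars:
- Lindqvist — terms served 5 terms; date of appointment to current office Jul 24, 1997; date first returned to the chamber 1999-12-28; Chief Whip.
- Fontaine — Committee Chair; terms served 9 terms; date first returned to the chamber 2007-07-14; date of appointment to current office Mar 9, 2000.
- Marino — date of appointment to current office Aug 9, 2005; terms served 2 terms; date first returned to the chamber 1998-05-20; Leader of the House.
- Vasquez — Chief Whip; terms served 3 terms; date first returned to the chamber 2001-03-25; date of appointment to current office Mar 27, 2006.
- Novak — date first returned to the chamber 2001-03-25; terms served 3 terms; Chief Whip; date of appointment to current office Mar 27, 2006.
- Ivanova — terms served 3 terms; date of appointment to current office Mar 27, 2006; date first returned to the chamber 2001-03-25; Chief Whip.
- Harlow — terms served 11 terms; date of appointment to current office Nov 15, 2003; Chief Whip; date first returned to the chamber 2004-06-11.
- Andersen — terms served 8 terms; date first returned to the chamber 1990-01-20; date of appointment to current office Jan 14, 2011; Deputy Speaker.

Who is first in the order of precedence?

Andersen

By parliamentary office: Andersen (Deputy Speaker); then Marino (Leader of the House); then Lindqvist, Ivanova, Novak, Vasquez and Harlow (Chief Whip); then Fontaine (Committee Chair).
Among Lindqvist, Ivanova, Novak, Vasquez and Harlow, by date first returned to the chamber (earlier first): Lindqvist (1999-12-28) before Ivanova, Novak and Vasquez (2001-03-25) before Harlow (2004-06-11).
Ivanova, Novak and Vasquez all have date of appointment to current office Mar 27, 2006, so the next rule applies.
Ivanova, Novak and Vasquez all have terms served 3 terms, so the next rule applies.
Among Ivanova, Novak and Vasquez, alphabetically by surname: Ivanova before Novak before Vasquez.
Order: Andersen, Marino, Lindqvist, Ivanova, Novak, Vasquez, Harlow, Fontaine.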